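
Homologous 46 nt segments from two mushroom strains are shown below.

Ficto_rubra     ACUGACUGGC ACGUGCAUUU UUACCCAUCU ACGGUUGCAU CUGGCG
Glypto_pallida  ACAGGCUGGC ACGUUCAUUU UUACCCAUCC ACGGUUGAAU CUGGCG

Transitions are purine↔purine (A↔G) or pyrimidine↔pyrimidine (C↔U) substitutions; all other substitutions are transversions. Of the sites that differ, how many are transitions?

Differing sites — 3:U/A (Tv); 5:A/G (Ti); 15:G/U (Tv); 30:U/C (Ti); 38:C/A (Tv).
Of the 5 differences, 2 transitions and 3 transversions, so the answer is 2.

2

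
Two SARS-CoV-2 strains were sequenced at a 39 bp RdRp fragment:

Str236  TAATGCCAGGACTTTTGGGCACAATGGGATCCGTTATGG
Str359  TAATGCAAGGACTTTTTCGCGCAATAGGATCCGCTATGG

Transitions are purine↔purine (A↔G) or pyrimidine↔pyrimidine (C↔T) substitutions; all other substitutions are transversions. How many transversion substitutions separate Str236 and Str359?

3

The sequences differ at positions 7 (C/A, transversion), 17 (G/T, transversion), 18 (G/C, transversion), 21 (A/G, transition), 26 (G/A, transition), 34 (T/C, transition).
Of the 6 differences, 3 transitions and 3 transversions, so the answer is 3.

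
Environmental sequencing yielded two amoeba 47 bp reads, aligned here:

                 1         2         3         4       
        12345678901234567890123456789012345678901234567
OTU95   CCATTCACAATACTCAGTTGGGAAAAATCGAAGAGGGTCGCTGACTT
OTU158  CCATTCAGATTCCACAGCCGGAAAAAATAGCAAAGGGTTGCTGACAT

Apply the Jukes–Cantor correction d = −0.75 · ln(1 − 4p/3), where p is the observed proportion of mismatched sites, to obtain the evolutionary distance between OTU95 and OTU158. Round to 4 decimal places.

0.3121

Mismatches occur at site 8 (C↔G), site 10 (A↔T), site 12 (A↔C), site 14 (T↔A), site 18 (T↔C), site 19 (T↔C), site 22 (G↔A), site 29 (C↔A), site 31 (A↔C), site 33 (G↔A), site 39 (C↔T), site 46 (T↔A).
p = 12/47 = 0.255319.
d = −0.75 · ln(1 − (4/3)·0.255319) = −0.75 · ln(0.659575) = −0.75 · (-0.416160) = 0.3121.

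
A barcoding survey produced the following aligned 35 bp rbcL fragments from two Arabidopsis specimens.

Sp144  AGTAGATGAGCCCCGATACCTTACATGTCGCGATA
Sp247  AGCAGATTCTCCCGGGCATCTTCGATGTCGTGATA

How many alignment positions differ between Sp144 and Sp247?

Differing sites — 3:T/C; 8:G/T; 9:A/C; 10:G/T; 14:C/G; 16:A/G; 17:T/C; 19:C/T; 23:A/C; 24:C/G; 31:C/T.
That gives 11 mismatches out of 35 aligned sites, so the Hamming distance is 11.

11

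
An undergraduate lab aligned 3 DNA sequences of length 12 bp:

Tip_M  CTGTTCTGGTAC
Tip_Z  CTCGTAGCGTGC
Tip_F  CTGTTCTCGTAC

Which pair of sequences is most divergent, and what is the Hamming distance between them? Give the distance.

Pairwise Hamming distances:
  Tip_M vs Tip_Z: 6
  Tip_M vs Tip_F: 1
  Tip_Z vs Tip_F: 5
The largest is 6, between Tip_M and Tip_Z.

6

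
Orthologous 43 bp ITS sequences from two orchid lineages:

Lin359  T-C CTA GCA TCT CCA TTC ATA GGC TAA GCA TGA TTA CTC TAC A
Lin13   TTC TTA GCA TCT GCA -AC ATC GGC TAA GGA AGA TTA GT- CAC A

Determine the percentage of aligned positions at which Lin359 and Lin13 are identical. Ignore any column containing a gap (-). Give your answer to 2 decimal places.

80.00%

Excluding the 3 gap columns leaves 40 comparable sites.
Differing sites — 4:C/T; 13:C/G; 17:T/A; 21:A/C; 29:C/G; 31:T/A; 37:C/G; 40:T/C.
32 of the 40 comparable sites match, so the percent identity is 32/40 × 100 = 80.00%.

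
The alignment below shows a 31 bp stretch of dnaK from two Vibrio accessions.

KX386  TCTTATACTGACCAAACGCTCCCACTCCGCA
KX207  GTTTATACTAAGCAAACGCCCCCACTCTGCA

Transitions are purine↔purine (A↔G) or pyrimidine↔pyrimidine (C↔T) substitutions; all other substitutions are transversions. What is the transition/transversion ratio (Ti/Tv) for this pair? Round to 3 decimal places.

Mismatches occur at site 1 (T/G, transversion), site 2 (C/T, transition), site 10 (G/A, transition), site 12 (C/G, transversion), site 20 (T/C, transition), site 28 (C/T, transition).
Of the 6 differences, 4 transitions and 2 transversions, so Ti/Tv = 4/2 = 2.000.

2.000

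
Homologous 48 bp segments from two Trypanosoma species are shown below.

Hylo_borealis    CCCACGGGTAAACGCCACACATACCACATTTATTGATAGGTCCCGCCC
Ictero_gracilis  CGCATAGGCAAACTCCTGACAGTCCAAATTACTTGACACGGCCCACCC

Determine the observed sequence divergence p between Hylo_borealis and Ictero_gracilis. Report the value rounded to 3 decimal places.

Differing sites — 2:C/G; 5:C/T; 6:G/A; 9:T/C; 14:G/T; 17:A/T; 18:C/G; 22:T/G; 23:A/T; 27:C/A; 31:T/A; 32:A/C; 37:T/C; 39:G/C; 41:T/G; 45:G/A.
There are 16 differences over 48 sites, so p = 16/48 = 0.333.

0.333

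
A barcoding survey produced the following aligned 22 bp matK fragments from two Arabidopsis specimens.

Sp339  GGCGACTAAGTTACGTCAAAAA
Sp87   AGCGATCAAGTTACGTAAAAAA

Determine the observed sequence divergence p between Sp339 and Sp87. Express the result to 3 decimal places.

0.182

Mismatches occur at site 1 (G↔A), site 6 (C↔T), site 7 (T↔C), site 17 (C↔A).
There are 4 differences over 22 sites, so p = 4/22 = 0.182.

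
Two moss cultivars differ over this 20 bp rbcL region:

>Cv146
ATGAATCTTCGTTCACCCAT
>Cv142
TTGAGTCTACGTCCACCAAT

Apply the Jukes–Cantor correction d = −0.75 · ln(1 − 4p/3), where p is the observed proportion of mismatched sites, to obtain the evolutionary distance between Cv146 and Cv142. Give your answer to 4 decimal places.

Differing sites — 1:A/T; 5:A/G; 9:T/A; 13:T/C; 18:C/A.
p = 5/20 = 0.250000.
d = −0.75 · ln(1 − (4/3)·0.250000) = −0.75 · ln(0.666667) = −0.75 · (-0.405465) = 0.3041.

0.3041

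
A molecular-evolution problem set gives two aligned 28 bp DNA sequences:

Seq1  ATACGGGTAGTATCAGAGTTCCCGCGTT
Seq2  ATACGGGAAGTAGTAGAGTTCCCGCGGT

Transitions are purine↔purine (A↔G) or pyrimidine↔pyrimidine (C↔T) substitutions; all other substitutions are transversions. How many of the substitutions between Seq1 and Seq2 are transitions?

1

Mismatches occur at site 8 (T/A, transversion), site 13 (T/G, transversion), site 14 (C/T, transition), site 27 (T/G, transversion).
Of the 4 differences, 1 transition and 3 transversions, so the answer is 1.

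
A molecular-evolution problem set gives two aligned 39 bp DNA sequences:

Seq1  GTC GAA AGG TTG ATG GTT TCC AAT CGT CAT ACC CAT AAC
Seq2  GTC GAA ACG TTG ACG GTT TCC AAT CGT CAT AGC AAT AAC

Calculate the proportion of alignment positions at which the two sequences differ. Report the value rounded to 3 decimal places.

Mismatches occur at site 8 (G↔C), site 14 (T↔C), site 32 (C↔G), site 34 (C↔A).
There are 4 differences over 39 sites, so p = 4/39 = 0.103.

0.103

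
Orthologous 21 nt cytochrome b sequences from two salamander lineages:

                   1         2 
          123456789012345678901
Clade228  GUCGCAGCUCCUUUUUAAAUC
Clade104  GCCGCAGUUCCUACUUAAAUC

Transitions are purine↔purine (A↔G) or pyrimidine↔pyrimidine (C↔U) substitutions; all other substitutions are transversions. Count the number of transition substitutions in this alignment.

3

The sequences differ at positions 2 (U/C, transition), 8 (C/U, transition), 13 (U/A, transversion), 14 (U/C, transition).
Of the 4 differences, 3 transitions and 1 transversion, so the answer is 3.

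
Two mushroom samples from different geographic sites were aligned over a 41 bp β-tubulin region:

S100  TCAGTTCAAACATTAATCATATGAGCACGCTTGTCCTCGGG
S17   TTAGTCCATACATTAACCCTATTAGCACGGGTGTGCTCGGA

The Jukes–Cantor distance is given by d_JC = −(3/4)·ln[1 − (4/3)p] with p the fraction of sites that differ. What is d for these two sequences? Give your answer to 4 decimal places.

0.2950

The sequences differ at positions 2 (C/T), 6 (T/C), 9 (A/T), 17 (T/C), 19 (A/C), 23 (G/T), 30 (C/G), 31 (T/G), 35 (C/G), 41 (G/A).
p = 10/41 = 0.243902.
d = −0.75 · ln(1 − (4/3)·0.243902) = −0.75 · ln(0.674797) = −0.75 · (-0.393343) = 0.2950.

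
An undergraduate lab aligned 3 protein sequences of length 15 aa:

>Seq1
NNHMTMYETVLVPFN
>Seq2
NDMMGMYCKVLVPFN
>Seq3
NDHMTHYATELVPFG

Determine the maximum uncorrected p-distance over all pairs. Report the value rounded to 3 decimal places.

Pairwise Hamming distances:
  Seq1 vs Seq2: 5
  Seq1 vs Seq3: 5
  Seq2 vs Seq3: 7
The largest is 7 mismatches, between Seq2 and Seq3; p = 7/15 = 0.467.

0.467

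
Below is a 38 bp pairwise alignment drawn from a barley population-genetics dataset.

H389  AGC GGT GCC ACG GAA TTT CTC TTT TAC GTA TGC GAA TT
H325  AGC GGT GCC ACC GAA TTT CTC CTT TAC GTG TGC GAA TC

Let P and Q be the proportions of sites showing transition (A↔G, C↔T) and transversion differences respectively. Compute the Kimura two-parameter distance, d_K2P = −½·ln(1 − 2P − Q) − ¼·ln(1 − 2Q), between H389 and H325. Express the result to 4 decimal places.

0.1153

The sequences differ at positions 12 (G/C, transversion), 22 (T/C, transition), 30 (A/G, transition), 38 (T/C, transition).
Of the 4 differences, 3 transitions and 1 transversion over 38 sites: P = 3/38 = 0.078947, Q = 1/38 = 0.026316.
d = −0.5·ln(0.815790) − 0.25·ln(0.947368) = −0.5·(-0.203598) − 0.25·(-0.054068) = 0.1153.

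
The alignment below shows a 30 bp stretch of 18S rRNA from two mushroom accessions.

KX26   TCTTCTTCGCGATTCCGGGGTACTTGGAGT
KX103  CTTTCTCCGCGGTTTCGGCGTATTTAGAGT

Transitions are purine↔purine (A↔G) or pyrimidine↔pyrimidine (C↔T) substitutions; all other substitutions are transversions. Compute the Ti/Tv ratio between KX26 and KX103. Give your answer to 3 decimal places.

Differing sites — 1:T/C (Ti); 2:C/T (Ti); 7:T/C (Ti); 12:A/G (Ti); 15:C/T (Ti); 19:G/C (Tv); 23:C/T (Ti); 26:G/A (Ti).
Of the 8 differences, 7 transitions and 1 transversion, so Ti/Tv = 7/1 = 7.000.

7.000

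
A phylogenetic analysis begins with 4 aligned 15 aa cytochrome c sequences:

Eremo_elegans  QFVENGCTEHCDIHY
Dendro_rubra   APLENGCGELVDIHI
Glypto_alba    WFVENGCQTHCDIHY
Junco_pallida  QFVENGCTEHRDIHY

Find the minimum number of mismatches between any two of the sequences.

Pairwise Hamming distances:
  Eremo_elegans vs Dendro_rubra: 7
  Eremo_elegans vs Glypto_alba: 3
  Eremo_elegans vs Junco_pallida: 1
  Dendro_rubra vs Glypto_alba: 8
  Dendro_rubra vs Junco_pallida: 7
  Glypto_alba vs Junco_pallida: 4
The smallest is 1, between Eremo_elegans and Junco_pallida.

1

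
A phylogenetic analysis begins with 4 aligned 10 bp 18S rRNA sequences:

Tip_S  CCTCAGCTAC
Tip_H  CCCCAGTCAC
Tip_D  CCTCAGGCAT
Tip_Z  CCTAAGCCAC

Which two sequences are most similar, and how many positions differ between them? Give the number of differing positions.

2

Pairwise Hamming distances:
  Tip_S vs Tip_H: 3
  Tip_S vs Tip_D: 3
  Tip_S vs Tip_Z: 2
  Tip_H vs Tip_D: 3
  Tip_H vs Tip_Z: 3
  Tip_D vs Tip_Z: 3
The smallest is 2, between Tip_S and Tip_Z.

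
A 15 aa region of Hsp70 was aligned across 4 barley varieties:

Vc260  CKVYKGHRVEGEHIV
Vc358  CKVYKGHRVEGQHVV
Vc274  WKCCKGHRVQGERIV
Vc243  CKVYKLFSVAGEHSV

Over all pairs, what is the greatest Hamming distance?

9

Pairwise Hamming distances:
  Vc260 vs Vc358: 2
  Vc260 vs Vc274: 5
  Vc260 vs Vc243: 5
  Vc358 vs Vc274: 7
  Vc358 vs Vc243: 6
  Vc274 vs Vc243: 9
The largest is 9, between Vc274 and Vc243.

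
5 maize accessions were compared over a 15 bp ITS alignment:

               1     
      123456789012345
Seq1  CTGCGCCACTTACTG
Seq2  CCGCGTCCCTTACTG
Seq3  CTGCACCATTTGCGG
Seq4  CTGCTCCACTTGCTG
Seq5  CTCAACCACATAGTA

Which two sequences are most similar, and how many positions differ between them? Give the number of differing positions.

Pairwise Hamming distances:
  Seq1 vs Seq2: 3
  Seq1 vs Seq3: 4
  Seq1 vs Seq4: 2
  Seq1 vs Seq5: 6
  Seq2 vs Seq3: 7
  Seq2 vs Seq4: 5
  Seq2 vs Seq5: 9
  Seq3 vs Seq4: 3
  Seq3 vs Seq5: 8
  Seq4 vs Seq5: 7
The smallest is 2, between Seq1 and Seq4.

2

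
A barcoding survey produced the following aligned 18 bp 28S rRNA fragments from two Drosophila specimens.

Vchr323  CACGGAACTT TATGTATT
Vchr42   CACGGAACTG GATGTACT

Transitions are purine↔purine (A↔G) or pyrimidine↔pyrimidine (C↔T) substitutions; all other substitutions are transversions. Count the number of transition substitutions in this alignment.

Differing sites — 10:T/G (Tv); 11:T/G (Tv); 17:T/C (Ti).
Of the 3 differences, 1 transition and 2 transversions, so the answer is 1.

1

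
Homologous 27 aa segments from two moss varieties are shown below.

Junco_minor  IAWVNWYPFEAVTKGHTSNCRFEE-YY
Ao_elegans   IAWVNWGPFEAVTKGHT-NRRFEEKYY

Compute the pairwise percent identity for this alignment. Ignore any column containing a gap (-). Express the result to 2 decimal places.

Excluding the 2 gap columns leaves 25 comparable sites.
Mismatches occur at site 7 (Y/G), site 20 (C/R).
23 of the 25 comparable sites match, so the percent identity is 23/25 × 100 = 92.00%.

92.00%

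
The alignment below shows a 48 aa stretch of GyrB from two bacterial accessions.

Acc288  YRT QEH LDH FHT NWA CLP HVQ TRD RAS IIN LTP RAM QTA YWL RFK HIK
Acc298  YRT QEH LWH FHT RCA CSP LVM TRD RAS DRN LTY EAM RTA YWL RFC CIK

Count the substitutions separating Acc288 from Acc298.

13

The sequences differ at positions 8 (D/W), 13 (N/R), 14 (W/C), 17 (L/S), 19 (H/L), 21 (Q/M), 28 (I/D), 29 (I/R), 33 (P/Y), 34 (R/E), 37 (Q/R), 45 (K/C), 46 (H/C).
That gives 13 mismatches out of 48 aligned sites, so the Hamming distance is 13.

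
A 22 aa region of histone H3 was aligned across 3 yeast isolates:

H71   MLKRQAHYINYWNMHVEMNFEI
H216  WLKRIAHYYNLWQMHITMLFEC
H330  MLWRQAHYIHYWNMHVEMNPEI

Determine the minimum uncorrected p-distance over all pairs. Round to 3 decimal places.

0.136

Pairwise Hamming distances:
  H71 vs H216: 9
  H71 vs H330: 3
  H216 vs H330: 12
The smallest is 3 mismatches, between H71 and H330; p = 3/22 = 0.136.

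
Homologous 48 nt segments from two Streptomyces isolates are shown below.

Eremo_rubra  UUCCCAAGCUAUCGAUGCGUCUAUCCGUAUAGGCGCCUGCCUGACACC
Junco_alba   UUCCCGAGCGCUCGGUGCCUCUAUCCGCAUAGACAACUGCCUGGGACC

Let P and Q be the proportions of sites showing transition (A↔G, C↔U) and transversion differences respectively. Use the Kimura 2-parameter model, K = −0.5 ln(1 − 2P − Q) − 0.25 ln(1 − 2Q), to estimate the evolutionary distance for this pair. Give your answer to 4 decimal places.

0.2770

Differing sites — 6:A/G (Ti); 10:U/G (Tv); 11:A/C (Tv); 15:A/G (Ti); 19:G/C (Tv); 28:U/C (Ti); 33:G/A (Ti); 35:G/A (Ti); 36:C/A (Tv); 44:A/G (Ti); 45:C/G (Tv).
Of the 11 differences, 6 transitions and 5 transversions over 48 sites: P = 6/48 = 0.125000, Q = 5/48 = 0.104167.
d = −0.5·ln(0.645833) − 0.25·ln(0.791666) = −0.5·(-0.437214) − 0.25·(-0.233616) = 0.2770.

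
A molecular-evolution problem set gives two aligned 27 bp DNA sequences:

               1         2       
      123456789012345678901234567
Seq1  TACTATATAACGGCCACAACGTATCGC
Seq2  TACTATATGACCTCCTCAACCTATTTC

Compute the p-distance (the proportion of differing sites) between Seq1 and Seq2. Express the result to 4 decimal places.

0.2593

Mismatches occur at site 9 (A↔G), site 12 (G↔C), site 13 (G↔T), site 16 (A↔T), site 21 (G↔C), site 25 (C↔T), site 26 (G↔T).
There are 7 differences over 27 sites, so p = 7/27 = 0.2593.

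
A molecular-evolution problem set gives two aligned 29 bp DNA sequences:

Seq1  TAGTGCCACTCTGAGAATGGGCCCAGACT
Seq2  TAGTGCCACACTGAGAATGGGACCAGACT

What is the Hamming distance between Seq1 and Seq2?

Differing sites — 10:T/A; 22:C/A.
That gives 2 mismatches out of 29 aligned sites, so the Hamming distance is 2.

2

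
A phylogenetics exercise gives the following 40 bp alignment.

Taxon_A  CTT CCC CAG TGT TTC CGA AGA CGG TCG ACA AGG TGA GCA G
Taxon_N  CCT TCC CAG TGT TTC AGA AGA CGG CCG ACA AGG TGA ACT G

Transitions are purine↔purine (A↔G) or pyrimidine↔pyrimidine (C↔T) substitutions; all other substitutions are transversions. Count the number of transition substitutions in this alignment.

Differing sites — 2:T/C (Ti); 4:C/T (Ti); 16:C/A (Tv); 25:T/C (Ti); 37:G/A (Ti); 39:A/T (Tv).
Of the 6 differences, 4 transitions and 2 transversions, so the answer is 4.

4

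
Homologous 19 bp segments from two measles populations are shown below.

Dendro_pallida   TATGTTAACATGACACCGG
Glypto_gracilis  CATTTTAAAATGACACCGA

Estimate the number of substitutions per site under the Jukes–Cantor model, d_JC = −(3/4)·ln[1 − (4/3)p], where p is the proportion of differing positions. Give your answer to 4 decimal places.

0.2471

The sequences differ at positions 1 (T/C), 4 (G/T), 9 (C/A), 19 (G/A).
p = 4/19 = 0.210526.
d = −0.75 · ln(1 − (4/3)·0.210526) = −0.75 · ln(0.719299) = −0.75 · (-0.329478) = 0.2471.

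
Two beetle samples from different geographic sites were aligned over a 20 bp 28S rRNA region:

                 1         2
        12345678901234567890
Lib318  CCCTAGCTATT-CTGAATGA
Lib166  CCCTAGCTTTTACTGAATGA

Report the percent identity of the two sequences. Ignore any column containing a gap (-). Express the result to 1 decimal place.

Excluding the 1 gap column leaves 19 comparable sites.
The sequences differ at position 9 (A/T).
18 of the 19 comparable sites match, so the percent identity is 18/19 × 100 = 94.7%.

94.7%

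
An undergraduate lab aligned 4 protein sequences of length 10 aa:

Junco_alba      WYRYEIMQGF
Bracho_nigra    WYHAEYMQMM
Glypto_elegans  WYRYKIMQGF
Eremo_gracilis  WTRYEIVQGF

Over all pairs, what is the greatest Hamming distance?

Pairwise Hamming distances:
  Junco_alba vs Bracho_nigra: 5
  Junco_alba vs Glypto_elegans: 1
  Junco_alba vs Eremo_gracilis: 2
  Bracho_nigra vs Glypto_elegans: 6
  Bracho_nigra vs Eremo_gracilis: 7
  Glypto_elegans vs Eremo_gracilis: 3
The largest is 7, between Bracho_nigra and Eremo_gracilis.

7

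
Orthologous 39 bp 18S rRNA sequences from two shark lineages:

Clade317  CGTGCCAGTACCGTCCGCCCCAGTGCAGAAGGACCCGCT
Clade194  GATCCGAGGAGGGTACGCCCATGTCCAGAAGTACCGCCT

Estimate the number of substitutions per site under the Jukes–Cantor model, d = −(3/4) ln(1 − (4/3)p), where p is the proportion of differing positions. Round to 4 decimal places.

The sequences differ at positions 1 (C/G), 2 (G/A), 4 (G/C), 6 (C/G), 9 (T/G), 11 (C/G), 12 (C/G), 15 (C/A), 21 (C/A), 22 (A/T), 25 (G/C), 32 (G/T), 36 (C/G), 37 (G/C).
p = 14/39 = 0.358974.
d = −0.75 · ln(1 − (4/3)·0.358974) = −0.75 · ln(0.521368) = −0.75 · (-0.651299) = 0.4885.

0.4885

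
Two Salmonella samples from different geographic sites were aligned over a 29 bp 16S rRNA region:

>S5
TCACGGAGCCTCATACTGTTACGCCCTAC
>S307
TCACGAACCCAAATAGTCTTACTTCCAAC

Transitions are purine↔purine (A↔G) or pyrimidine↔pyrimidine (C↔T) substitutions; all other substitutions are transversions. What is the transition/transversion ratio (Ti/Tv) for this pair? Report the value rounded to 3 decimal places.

Mismatches occur at site 6 (G/A, transition), site 8 (G/C, transversion), site 11 (T/A, transversion), site 12 (C/A, transversion), site 16 (C/G, transversion), site 18 (G/C, transversion), site 23 (G/T, transversion), site 24 (C/T, transition), site 27 (T/A, transversion).
Of the 9 differences, 2 transitions and 7 transversions, so Ti/Tv = 2/7 = 0.286.

0.286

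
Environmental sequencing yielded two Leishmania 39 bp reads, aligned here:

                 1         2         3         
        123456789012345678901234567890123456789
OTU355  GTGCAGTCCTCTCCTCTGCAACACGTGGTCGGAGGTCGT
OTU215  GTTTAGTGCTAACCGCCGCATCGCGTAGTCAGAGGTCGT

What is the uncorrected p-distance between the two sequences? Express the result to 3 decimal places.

Mismatches occur at site 3 (G↔T), site 4 (C↔T), site 8 (C↔G), site 11 (C↔A), site 12 (T↔A), site 15 (T↔G), site 17 (T↔C), site 21 (A↔T), site 23 (A↔G), site 27 (G↔A), site 31 (G↔A).
There are 11 differences over 39 sites, so p = 11/39 = 0.282.

0.282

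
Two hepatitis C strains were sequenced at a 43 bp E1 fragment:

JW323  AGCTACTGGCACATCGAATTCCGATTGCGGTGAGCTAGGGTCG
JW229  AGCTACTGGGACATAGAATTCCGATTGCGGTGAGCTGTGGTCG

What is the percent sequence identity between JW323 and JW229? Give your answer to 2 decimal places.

Differing sites — 10:C/G; 15:C/A; 37:A/G; 38:G/T.
39 of the 43 sites match, so the percent identity is 39/43 × 100 = 90.70%.

90.70%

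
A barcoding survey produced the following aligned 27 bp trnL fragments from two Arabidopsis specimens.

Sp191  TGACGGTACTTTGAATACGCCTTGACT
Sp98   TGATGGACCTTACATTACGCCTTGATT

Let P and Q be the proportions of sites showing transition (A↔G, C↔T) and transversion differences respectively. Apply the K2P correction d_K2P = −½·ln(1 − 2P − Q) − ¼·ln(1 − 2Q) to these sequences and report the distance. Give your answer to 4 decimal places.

0.3184

The sequences differ at positions 4 (C/T, transition), 7 (T/A, transversion), 8 (A/C, transversion), 12 (T/A, transversion), 13 (G/C, transversion), 15 (A/T, transversion), 26 (C/T, transition).
Of the 7 differences, 2 transitions and 5 transversions over 27 sites: P = 2/27 = 0.074074, Q = 5/27 = 0.185185.
d = −0.5·ln(0.666667) − 0.25·ln(0.629630) = −0.5·(-0.405465) − 0.25·(-0.462623) = 0.3184.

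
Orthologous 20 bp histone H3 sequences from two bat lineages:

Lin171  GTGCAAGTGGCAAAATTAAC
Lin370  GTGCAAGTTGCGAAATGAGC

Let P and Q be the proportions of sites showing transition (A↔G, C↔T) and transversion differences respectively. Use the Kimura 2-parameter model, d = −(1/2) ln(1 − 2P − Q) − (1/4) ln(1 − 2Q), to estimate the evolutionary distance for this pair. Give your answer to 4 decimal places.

0.2341

Differing sites — 9:G/T (Tv); 12:A/G (Ti); 17:T/G (Tv); 19:A/G (Ti).
Of the 4 differences, 2 transitions and 2 transversions over 20 sites: P = 2/20 = 0.100000, Q = 2/20 = 0.100000.
d = −0.5·ln(0.700000) − 0.25·ln(0.800000) = −0.5·(-0.356675) − 0.25·(-0.223144) = 0.2341.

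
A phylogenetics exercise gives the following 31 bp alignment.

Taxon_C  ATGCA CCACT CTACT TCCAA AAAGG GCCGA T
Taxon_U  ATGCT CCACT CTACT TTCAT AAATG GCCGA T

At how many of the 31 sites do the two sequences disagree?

4

Mismatches occur at site 5 (A/T), site 17 (C/T), site 20 (A/T), site 24 (G/T).
That gives 4 mismatches out of 31 aligned sites, so the Hamming distance is 4.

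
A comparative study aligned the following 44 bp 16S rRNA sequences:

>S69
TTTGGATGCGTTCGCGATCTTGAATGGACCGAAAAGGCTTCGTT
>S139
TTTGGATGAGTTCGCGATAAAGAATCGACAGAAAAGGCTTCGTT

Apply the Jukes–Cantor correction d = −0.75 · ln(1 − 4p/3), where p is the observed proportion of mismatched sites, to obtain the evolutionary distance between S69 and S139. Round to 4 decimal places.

Mismatches occur at site 9 (C↔A), site 19 (C↔A), site 20 (T↔A), site 21 (T↔A), site 26 (G↔C), site 30 (C↔A).
p = 6/44 = 0.136364.
d = −0.75 · ln(1 − (4/3)·0.136364) = −0.75 · ln(0.818181) = −0.75 · (-0.200672) = 0.1505.

0.1505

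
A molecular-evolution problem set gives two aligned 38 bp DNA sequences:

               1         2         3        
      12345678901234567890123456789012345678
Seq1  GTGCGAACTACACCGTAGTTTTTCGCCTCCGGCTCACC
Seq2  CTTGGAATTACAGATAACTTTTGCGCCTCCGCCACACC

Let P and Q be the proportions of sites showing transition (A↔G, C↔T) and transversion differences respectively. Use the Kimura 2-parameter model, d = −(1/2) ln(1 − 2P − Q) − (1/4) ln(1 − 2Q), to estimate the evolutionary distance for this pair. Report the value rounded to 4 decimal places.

The sequences differ at positions 1 (G/C, transversion), 3 (G/T, transversion), 4 (C/G, transversion), 8 (C/T, transition), 13 (C/G, transversion), 14 (C/A, transversion), 15 (G/T, transversion), 16 (T/A, transversion), 18 (G/C, transversion), 23 (T/G, transversion), 32 (G/C, transversion), 34 (T/A, transversion).
Of the 12 differences, 1 transition and 11 transversions over 38 sites: P = 1/38 = 0.026316, Q = 11/38 = 0.289474.
d = −0.5·ln(0.657894) − 0.25·ln(0.421052) = −0.5·(-0.418711) − 0.25·(-0.864999) = 0.4256.

0.4256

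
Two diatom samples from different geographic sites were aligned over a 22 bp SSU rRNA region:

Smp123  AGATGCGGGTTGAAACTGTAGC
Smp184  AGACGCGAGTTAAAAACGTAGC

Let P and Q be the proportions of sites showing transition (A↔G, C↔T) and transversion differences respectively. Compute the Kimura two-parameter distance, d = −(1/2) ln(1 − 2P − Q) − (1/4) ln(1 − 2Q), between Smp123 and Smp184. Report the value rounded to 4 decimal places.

Mismatches occur at site 4 (T→C, transition), site 8 (G→A, transition), site 12 (G→A, transition), site 16 (C→A, transversion), site 17 (T→C, transition).
Of the 5 differences, 4 transitions and 1 transversion over 22 sites: P = 4/22 = 0.181818, Q = 1/22 = 0.045455.
d = −0.5·ln(0.590909) − 0.25·ln(0.909090) = −0.5·(-0.526093) − 0.25·(-0.095311) = 0.2869.

0.2869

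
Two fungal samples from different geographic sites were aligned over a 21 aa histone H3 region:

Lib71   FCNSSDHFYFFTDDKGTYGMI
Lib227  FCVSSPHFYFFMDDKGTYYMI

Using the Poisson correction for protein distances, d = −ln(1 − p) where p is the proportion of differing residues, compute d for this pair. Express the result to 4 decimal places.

0.2113

Mismatches occur at site 3 (N→V), site 6 (D→P), site 12 (T→M), site 19 (G→Y).
p = 4/21 = 0.190476.
d = −ln(1 − 0.190476) = −ln(0.809524) = 0.2113.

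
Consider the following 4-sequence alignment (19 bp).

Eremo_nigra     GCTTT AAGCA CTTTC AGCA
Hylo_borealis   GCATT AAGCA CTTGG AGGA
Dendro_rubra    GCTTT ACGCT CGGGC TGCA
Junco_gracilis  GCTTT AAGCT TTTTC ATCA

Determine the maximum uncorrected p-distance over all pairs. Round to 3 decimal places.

Pairwise Hamming distances:
  Eremo_nigra vs Hylo_borealis: 4
  Eremo_nigra vs Dendro_rubra: 6
  Eremo_nigra vs Junco_gracilis: 3
  Hylo_borealis vs Dendro_rubra: 8
  Hylo_borealis vs Junco_gracilis: 7
  Dendro_rubra vs Junco_gracilis: 7
The largest is 8 mismatches, between Hylo_borealis and Dendro_rubra; p = 8/19 = 0.421.

0.421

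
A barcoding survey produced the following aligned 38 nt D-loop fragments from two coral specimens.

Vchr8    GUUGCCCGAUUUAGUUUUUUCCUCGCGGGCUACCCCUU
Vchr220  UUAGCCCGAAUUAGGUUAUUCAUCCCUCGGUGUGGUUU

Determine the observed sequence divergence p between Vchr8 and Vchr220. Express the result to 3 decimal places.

0.395

Differing sites — 1:G/U; 3:U/A; 10:U/A; 15:U/G; 18:U/A; 22:C/A; 25:G/C; 27:G/U; 28:G/C; 30:C/G; 32:A/G; 33:C/U; 34:C/G; 35:C/G; 36:C/U.
There are 15 differences over 38 sites, so p = 15/38 = 0.395.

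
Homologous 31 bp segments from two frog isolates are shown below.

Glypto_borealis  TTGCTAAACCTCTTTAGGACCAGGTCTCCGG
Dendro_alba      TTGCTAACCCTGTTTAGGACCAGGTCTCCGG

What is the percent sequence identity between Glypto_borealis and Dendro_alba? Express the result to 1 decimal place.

The sequences differ at positions 8 (A/C), 12 (C/G).
29 of the 31 sites match, so the percent identity is 29/31 × 100 = 93.5%.

93.5%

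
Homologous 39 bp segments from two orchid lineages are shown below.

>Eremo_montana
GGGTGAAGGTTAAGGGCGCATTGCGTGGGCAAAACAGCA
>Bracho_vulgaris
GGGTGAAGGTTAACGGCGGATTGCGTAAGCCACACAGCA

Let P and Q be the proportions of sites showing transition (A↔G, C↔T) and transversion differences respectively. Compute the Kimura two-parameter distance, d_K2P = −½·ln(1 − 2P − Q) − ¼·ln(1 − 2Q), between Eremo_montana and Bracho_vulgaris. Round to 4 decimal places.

0.1722

Mismatches occur at site 14 (G→C, transversion), site 19 (C→G, transversion), site 27 (G→A, transition), site 28 (G→A, transition), site 31 (A→C, transversion), site 33 (A→C, transversion).
Of the 6 differences, 2 transitions and 4 transversions over 39 sites: P = 2/39 = 0.051282, Q = 4/39 = 0.102564.
d = −0.5·ln(0.794872) − 0.25·ln(0.794872) = −0.5·(-0.229574) − 0.25·(-0.229574) = 0.1722.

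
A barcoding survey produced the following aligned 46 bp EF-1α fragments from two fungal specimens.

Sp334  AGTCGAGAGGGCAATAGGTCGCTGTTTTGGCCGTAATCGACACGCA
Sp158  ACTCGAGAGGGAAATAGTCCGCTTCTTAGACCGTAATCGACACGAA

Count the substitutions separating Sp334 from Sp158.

9

The sequences differ at positions 2 (G/C), 12 (C/A), 18 (G/T), 19 (T/C), 24 (G/T), 25 (T/C), 28 (T/A), 30 (G/A), 45 (C/A).
That gives 9 mismatches out of 46 aligned sites, so the Hamming distance is 9.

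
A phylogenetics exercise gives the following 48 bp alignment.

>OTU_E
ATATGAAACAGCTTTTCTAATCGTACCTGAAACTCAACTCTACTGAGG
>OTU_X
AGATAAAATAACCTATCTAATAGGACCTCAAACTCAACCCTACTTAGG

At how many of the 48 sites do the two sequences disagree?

The sequences differ at positions 2 (T/G), 5 (G/A), 9 (C/T), 11 (G/A), 13 (T/C), 15 (T/A), 22 (C/A), 24 (T/G), 29 (G/C), 39 (T/C), 45 (G/T).
That gives 11 mismatches out of 48 aligned sites, so the Hamming distance is 11.

11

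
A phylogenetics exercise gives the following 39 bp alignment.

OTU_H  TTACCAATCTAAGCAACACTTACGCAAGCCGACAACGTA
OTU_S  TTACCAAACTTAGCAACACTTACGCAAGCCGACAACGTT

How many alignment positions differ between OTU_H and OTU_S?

3

The sequences differ at positions 8 (T/A), 11 (A/T), 39 (A/T).
That gives 3 mismatches out of 39 aligned sites, so the Hamming distance is 3.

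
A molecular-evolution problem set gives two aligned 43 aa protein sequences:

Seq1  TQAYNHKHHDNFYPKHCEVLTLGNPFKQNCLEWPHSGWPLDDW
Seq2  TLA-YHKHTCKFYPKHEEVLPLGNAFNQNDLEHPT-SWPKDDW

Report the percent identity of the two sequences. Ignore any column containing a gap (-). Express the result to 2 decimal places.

Excluding the 2 gap columns leaves 41 comparable sites.
Mismatches occur at site 2 (Q/L), site 5 (N/Y), site 9 (H/T), site 10 (D/C), site 11 (N/K), site 17 (C/E), site 21 (T/P), site 25 (P/A), site 27 (K/N), site 30 (C/D), site 33 (W/H), site 35 (H/T), site 37 (G/S), site 40 (L/K).
27 of the 41 comparable sites match, so the percent identity is 27/41 × 100 = 65.85%.

65.85%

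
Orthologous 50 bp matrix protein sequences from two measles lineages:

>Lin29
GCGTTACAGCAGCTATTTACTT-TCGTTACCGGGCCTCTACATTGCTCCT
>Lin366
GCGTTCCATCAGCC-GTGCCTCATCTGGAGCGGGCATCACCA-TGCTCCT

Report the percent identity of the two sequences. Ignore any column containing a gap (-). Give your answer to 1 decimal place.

Excluding the 3 gap columns leaves 47 comparable sites.
The sequences differ at positions 6 (A/C), 9 (G/T), 14 (T/C), 16 (T/G), 18 (T/G), 19 (A/C), 22 (T/C), 26 (G/T), 27 (T/G), 28 (T/G), 30 (C/G), 36 (C/A), 39 (T/A), 40 (A/C).
33 of the 47 comparable sites match, so the percent identity is 33/47 × 100 = 70.2%.

70.2%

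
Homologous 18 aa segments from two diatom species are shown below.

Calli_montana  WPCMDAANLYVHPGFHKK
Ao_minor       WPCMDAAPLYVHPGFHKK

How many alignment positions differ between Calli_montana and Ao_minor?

The sequences differ at position 8 (N/P).
That gives 1 mismatch out of 18 aligned sites, so the Hamming distance is 1.

1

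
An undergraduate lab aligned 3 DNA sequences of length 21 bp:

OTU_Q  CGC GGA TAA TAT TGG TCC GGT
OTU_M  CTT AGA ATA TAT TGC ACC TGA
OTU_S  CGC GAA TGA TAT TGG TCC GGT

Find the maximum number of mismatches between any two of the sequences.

10

Pairwise Hamming distances:
  OTU_Q vs OTU_M: 9
  OTU_Q vs OTU_S: 2
  OTU_M vs OTU_S: 10
The largest is 10, between OTU_M and OTU_S.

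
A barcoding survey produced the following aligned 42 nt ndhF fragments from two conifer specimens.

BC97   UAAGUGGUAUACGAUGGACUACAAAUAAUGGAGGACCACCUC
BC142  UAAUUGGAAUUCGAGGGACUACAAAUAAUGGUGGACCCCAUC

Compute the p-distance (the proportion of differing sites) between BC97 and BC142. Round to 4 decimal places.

Differing sites — 4:G/U; 8:U/A; 11:A/U; 15:U/G; 32:A/U; 38:A/C; 40:C/A.
There are 7 differences over 42 sites, so p = 7/42 = 0.1667.

0.1667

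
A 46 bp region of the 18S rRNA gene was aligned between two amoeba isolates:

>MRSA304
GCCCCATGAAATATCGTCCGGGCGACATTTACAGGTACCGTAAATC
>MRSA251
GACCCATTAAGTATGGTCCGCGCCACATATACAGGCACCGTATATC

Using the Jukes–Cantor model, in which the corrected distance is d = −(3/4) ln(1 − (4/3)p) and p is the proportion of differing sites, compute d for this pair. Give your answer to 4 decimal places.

0.2267

Differing sites — 2:C/A; 8:G/T; 11:A/G; 15:C/G; 21:G/C; 24:G/C; 29:T/A; 36:T/C; 43:A/T.
p = 9/46 = 0.195652.
d = −0.75 · ln(1 − (4/3)·0.195652) = −0.75 · ln(0.739131) = −0.75 · (-0.302280) = 0.2267.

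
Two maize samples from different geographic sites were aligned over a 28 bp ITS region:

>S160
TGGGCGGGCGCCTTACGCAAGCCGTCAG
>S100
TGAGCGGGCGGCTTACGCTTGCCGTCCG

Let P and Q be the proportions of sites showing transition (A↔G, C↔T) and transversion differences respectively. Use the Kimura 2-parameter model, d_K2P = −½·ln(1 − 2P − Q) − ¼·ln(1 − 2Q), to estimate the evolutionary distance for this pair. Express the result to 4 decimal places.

Mismatches occur at site 3 (G/A, transition), site 11 (C/G, transversion), site 19 (A/T, transversion), site 20 (A/T, transversion), site 27 (A/C, transversion).
Of the 5 differences, 1 transition and 4 transversions over 28 sites: P = 1/28 = 0.035714, Q = 4/28 = 0.142857.
d = −0.5·ln(0.785715) − 0.25·ln(0.714286) = −0.5·(-0.241161) − 0.25·(-0.336472) = 0.2047.

0.2047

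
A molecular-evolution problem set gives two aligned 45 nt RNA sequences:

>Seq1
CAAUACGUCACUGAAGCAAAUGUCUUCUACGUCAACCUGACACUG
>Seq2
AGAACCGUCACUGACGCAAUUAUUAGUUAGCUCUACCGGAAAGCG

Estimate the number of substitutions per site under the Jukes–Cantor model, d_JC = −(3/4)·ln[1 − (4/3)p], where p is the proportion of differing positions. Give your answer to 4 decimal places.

Differing sites — 1:C/A; 2:A/G; 4:U/A; 5:A/C; 15:A/C; 20:A/U; 22:G/A; 24:C/U; 25:U/A; 26:U/G; 27:C/U; 30:C/G; 31:G/C; 34:A/U; 38:U/G; 41:C/A; 43:C/G; 44:U/C.
p = 18/45 = 0.400000.
d = −0.75 · ln(1 − (4/3)·0.400000) = −0.75 · ln(0.466667) = −0.75 · (-0.762139) = 0.5716.

0.5716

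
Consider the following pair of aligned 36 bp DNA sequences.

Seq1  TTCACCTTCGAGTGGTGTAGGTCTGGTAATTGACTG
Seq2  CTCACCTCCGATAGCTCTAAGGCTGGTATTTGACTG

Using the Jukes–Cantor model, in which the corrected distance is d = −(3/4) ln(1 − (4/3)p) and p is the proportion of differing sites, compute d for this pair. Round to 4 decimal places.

0.3041

The sequences differ at positions 1 (T/C), 8 (T/C), 12 (G/T), 13 (T/A), 15 (G/C), 17 (G/C), 20 (G/A), 22 (T/G), 29 (A/T).
p = 9/36 = 0.250000.
d = −0.75 · ln(1 − (4/3)·0.250000) = −0.75 · ln(0.666667) = −0.75 · (-0.405465) = 0.3041.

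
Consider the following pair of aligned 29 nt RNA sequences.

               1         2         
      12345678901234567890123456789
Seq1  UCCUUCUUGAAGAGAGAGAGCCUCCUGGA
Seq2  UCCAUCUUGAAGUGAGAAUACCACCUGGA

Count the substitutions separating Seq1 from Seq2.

The sequences differ at positions 4 (U/A), 13 (A/U), 18 (G/A), 19 (A/U), 20 (G/A), 23 (U/A).
That gives 6 mismatches out of 29 aligned sites, so the Hamming distance is 6.

6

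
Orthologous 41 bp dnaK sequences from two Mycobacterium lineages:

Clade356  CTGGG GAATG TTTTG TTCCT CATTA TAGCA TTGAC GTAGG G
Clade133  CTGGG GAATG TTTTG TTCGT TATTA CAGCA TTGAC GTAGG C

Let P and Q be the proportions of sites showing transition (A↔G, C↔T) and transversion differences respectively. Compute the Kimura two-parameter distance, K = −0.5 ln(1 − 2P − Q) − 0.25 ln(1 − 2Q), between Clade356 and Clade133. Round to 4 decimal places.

0.1048

Differing sites — 19:C/G (Tv); 21:C/T (Ti); 26:T/C (Ti); 41:G/C (Tv).
Of the 4 differences, 2 transitions and 2 transversions over 41 sites: P = 2/41 = 0.048780, Q = 2/41 = 0.048780.
d = −0.5·ln(0.853660) − 0.25·ln(0.902440) = −0.5·(-0.158222) − 0.25·(-0.102653) = 0.1048.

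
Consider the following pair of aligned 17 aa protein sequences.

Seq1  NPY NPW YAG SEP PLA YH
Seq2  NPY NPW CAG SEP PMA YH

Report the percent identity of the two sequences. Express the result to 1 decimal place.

Mismatches occur at site 7 (Y/C), site 14 (L/M).
15 of the 17 sites match, so the percent identity is 15/17 × 100 = 88.2%.

88.2%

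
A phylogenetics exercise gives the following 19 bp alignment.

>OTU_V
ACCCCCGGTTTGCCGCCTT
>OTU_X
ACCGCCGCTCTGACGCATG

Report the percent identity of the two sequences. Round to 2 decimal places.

Mismatches occur at site 4 (C→G), site 8 (G→C), site 10 (T→C), site 13 (C→A), site 17 (C→A), site 19 (T→G).
13 of the 19 sites match, so the percent identity is 13/19 × 100 = 68.42%.

68.42%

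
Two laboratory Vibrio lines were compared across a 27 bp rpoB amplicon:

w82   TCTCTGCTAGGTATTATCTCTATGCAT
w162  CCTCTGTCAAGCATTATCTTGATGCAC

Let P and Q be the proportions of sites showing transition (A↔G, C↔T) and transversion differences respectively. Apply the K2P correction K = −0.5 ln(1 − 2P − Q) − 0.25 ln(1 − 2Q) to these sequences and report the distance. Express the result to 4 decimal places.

0.4247

The sequences differ at positions 1 (T/C, transition), 7 (C/T, transition), 8 (T/C, transition), 10 (G/A, transition), 12 (T/C, transition), 20 (C/T, transition), 21 (T/G, transversion), 27 (T/C, transition).
Of the 8 differences, 7 transitions and 1 transversion over 27 sites: P = 7/27 = 0.259259, Q = 1/27 = 0.037037.
d = −0.5·ln(0.444445) − 0.25·ln(0.925926) = −0.5·(-0.810929) − 0.25·(-0.076961) = 0.4247.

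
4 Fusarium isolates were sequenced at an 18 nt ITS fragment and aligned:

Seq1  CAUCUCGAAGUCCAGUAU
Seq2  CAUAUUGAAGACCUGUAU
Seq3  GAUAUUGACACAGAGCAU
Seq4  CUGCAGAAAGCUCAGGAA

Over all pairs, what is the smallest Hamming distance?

Pairwise Hamming distances:
  Seq1 vs Seq2: 4
  Seq1 vs Seq3: 9
  Seq1 vs Seq4: 9
  Seq2 vs Seq3: 8
  Seq2 vs Seq4: 11
  Seq3 vs Seq4: 13
The smallest is 4, between Seq1 and Seq2.

4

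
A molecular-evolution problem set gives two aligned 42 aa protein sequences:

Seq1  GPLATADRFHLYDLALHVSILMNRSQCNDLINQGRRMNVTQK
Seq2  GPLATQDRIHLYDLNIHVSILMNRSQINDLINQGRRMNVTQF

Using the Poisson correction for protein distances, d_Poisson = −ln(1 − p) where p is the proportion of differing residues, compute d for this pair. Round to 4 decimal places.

Mismatches occur at site 6 (A/Q), site 9 (F/I), site 15 (A/N), site 16 (L/I), site 27 (C/I), site 42 (K/F).
p = 6/42 = 0.142857.
d = −ln(1 − 0.142857) = −ln(0.857143) = 0.1542.

0.1542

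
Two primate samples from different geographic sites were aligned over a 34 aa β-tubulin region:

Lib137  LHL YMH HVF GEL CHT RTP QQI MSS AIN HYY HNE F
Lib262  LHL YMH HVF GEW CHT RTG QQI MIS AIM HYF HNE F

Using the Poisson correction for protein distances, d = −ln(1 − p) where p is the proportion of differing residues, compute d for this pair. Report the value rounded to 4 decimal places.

0.1591

The sequences differ at positions 12 (L/W), 18 (P/G), 23 (S/I), 27 (N/M), 30 (Y/F).
p = 5/34 = 0.147059.
d = −ln(1 − 0.147059) = −ln(0.852941) = 0.1591.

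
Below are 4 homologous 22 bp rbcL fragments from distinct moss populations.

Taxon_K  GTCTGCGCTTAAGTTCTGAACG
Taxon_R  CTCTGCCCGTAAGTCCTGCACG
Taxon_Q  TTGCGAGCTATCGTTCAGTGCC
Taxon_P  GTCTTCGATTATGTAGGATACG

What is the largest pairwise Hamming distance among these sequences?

15

Pairwise Hamming distances:
  Taxon_K vs Taxon_R: 5
  Taxon_K vs Taxon_Q: 11
  Taxon_K vs Taxon_P: 8
  Taxon_R vs Taxon_Q: 14
  Taxon_R vs Taxon_P: 11
  Taxon_Q vs Taxon_P: 15
The largest is 15, between Taxon_Q and Taxon_P.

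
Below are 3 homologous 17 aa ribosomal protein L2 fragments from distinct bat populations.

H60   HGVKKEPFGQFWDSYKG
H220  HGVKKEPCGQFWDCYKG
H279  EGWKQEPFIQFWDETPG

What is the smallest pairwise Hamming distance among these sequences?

2

Pairwise Hamming distances:
  H60 vs H220: 2
  H60 vs H279: 7
  H220 vs H279: 8
The smallest is 2, between H60 and H220.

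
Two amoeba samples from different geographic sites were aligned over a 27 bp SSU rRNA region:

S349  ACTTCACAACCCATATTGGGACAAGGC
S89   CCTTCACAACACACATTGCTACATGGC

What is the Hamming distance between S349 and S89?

6

The sequences differ at positions 1 (A/C), 11 (C/A), 14 (T/C), 19 (G/C), 20 (G/T), 24 (A/T).
That gives 6 mismatches out of 27 aligned sites, so the Hamming distance is 6.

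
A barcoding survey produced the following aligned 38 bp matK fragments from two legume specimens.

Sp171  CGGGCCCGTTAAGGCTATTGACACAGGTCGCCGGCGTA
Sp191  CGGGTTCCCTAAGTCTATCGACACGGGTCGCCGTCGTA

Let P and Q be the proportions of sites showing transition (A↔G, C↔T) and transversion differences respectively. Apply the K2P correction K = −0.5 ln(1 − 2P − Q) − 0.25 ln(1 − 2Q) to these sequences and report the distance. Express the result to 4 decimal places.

The sequences differ at positions 5 (C/T, transition), 6 (C/T, transition), 8 (G/C, transversion), 9 (T/C, transition), 14 (G/T, transversion), 19 (T/C, transition), 25 (A/G, transition), 34 (G/T, transversion).
Of the 8 differences, 5 transitions and 3 transversions over 38 sites: P = 5/38 = 0.131579, Q = 3/38 = 0.078947.
d = −0.5·ln(0.657895) − 0.25·ln(0.842106) = −0.5·(-0.418710) − 0.25·(-0.171849) = 0.2523.

0.2523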